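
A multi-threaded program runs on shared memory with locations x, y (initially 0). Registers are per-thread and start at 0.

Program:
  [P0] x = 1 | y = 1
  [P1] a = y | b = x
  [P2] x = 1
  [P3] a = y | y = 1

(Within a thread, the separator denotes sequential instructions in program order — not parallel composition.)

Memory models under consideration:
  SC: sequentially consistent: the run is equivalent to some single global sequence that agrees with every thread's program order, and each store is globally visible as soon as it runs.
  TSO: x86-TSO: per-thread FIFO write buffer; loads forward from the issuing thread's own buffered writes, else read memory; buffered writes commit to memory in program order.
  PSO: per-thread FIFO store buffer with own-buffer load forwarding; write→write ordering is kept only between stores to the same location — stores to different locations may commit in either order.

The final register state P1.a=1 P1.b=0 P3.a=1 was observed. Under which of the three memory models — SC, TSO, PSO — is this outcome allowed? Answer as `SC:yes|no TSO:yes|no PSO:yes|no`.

SC:no TSO:no PSO:yes

outcome vector order: (P1.a,P1.b,P3.a)
[SC] allowed = {<0 0 0>, <0 0 1>, <0 1 0>, <0 1 1>, <1 0 0>, <1 1 0>, <1 1 1>}
[TSO] allowed = {<0 0 0>, <0 0 1>, <0 1 0>, <0 1 1>, <1 0 0>, <1 1 0>, <1 1 1>}
[PSO] allowed = {<0 0 0>, <0 0 1>, <0 1 0>, <0 1 1>, <1 0 0>, <1 0 1>, <1 1 0>, <1 1 1>}
target <1 0 1> ∈ {PSO}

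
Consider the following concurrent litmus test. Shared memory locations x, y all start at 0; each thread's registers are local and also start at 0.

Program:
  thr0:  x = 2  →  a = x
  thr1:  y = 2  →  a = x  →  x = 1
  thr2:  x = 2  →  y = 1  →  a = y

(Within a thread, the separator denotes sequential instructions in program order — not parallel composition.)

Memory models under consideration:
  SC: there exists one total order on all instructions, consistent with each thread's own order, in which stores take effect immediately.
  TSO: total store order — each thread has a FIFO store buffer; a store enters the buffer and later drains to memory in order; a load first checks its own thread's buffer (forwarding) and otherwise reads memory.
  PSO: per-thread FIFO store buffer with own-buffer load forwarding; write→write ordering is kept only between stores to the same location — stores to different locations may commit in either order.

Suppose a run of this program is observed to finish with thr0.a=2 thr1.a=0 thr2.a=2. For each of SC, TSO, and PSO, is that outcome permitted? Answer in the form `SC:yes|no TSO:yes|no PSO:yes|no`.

outcome vector order: (thr0.a,thr1.a,thr2.a)
[SC] allowed = {1/0/1, 1/2/1, 1/2/2, 2/0/1, 2/2/1, 2/2/2}
[TSO] allowed = {1/0/1, 1/0/2, 1/2/1, 1/2/2, 2/0/1, 2/0/2, 2/2/1, 2/2/2}
[PSO] allowed = {1/0/1, 1/0/2, 1/2/1, 1/2/2, 2/0/1, 2/0/2, 2/2/1, 2/2/2}
target 2/0/2 ∈ {TSO,PSO}

SC:no TSO:yes PSO:yes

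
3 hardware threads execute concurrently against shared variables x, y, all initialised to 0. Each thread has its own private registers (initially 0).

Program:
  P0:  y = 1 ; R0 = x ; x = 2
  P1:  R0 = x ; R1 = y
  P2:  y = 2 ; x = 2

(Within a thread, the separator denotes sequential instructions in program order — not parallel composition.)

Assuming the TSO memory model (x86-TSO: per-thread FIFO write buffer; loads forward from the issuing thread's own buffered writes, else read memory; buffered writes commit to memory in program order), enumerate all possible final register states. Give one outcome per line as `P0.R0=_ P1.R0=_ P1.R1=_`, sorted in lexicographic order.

outcome vector order: (P0.R0,P1.R0,P1.R1)
|TSO outcomes| = 10

P0.R0=0 P1.R0=0 P1.R1=0
P0.R0=0 P1.R0=0 P1.R1=1
P0.R0=0 P1.R0=0 P1.R1=2
P0.R0=0 P1.R0=2 P1.R1=1
P0.R0=0 P1.R0=2 P1.R1=2
P0.R0=2 P1.R0=0 P1.R1=0
P0.R0=2 P1.R0=0 P1.R1=1
P0.R0=2 P1.R0=0 P1.R1=2
P0.R0=2 P1.R0=2 P1.R1=1
P0.R0=2 P1.R0=2 P1.R1=2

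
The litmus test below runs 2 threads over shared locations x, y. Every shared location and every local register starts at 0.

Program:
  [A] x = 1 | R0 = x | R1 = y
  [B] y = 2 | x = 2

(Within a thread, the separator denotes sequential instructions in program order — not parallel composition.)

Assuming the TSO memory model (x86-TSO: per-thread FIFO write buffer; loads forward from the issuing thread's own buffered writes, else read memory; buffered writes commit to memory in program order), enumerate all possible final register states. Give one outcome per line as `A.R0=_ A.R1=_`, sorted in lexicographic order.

A.R0=1 A.R1=0
A.R0=1 A.R1=2
A.R0=2 A.R1=2

outcome vector order: (A.R0,A.R1)
|TSO outcomes| = 3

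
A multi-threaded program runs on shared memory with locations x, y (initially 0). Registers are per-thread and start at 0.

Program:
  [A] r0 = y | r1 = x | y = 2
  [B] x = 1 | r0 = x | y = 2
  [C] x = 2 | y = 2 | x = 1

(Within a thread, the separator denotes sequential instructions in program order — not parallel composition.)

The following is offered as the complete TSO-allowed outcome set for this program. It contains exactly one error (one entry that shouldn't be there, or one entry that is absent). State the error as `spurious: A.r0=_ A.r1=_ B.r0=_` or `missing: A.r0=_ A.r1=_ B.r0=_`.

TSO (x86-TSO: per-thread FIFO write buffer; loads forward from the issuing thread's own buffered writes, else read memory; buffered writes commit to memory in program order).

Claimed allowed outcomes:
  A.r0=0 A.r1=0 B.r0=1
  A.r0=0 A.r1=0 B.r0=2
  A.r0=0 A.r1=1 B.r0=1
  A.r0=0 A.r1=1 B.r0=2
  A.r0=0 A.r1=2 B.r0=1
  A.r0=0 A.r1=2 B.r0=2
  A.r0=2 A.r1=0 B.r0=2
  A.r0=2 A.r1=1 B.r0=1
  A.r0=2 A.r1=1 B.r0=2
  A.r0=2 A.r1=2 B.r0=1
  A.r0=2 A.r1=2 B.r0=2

outcome vector order: (A.r0,A.r1,B.r0)
under TSO → 0/0/1, 0/0/2, 0/1/1, 0/1/2, 0/2/1, 0/2/2, 2/1/1, 2/1/2, 2/2/1, 2/2/2
claimed∖TSO = {2/0/2}

spurious: A.r0=2 A.r1=0 B.r0=2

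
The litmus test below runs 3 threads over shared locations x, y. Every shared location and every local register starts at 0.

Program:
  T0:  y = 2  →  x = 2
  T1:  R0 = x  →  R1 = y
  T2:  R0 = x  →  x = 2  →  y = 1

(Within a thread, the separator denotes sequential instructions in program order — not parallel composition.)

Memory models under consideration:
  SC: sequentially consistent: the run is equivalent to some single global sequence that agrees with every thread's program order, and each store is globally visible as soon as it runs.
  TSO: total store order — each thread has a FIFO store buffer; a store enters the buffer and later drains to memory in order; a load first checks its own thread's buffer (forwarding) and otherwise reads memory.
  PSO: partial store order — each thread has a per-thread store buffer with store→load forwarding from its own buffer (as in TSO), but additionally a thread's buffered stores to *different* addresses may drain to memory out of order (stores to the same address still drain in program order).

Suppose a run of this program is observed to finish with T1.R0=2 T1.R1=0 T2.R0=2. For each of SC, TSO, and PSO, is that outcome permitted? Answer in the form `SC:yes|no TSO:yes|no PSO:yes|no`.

SC:no TSO:no PSO:yes

outcome vector order: (T1.R0,T1.R1,T2.R0)
SC (11): (0,0,0) (0,0,2) (0,1,0) (0,1,2) (0,2,0) (0,2,2) (2,0,0) (2,1,0) (2,1,2) (2,2,0) (2,2,2)
TSO (11): (0,0,0) (0,0,2) (0,1,0) (0,1,2) (0,2,0) (0,2,2) (2,0,0) (2,1,0) (2,1,2) (2,2,0) (2,2,2)
PSO (12): (0,0,0) (0,0,2) (0,1,0) (0,1,2) (0,2,0) (0,2,2) (2,0,0) (2,0,2) (2,1,0) (2,1,2) (2,2,0) (2,2,2)
target (2,0,2) ∈ {PSO}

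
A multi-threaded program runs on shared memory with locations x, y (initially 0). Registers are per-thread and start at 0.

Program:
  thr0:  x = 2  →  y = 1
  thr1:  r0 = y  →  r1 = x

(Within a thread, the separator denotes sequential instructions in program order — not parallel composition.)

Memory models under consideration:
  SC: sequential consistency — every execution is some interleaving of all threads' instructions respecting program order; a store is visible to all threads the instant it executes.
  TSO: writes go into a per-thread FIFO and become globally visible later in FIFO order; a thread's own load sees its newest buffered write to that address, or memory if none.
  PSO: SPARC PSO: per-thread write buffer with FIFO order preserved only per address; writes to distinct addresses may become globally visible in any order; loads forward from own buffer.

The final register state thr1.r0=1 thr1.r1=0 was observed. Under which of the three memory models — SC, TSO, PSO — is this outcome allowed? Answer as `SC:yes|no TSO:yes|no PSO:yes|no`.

outcome vector order: (thr1.r0,thr1.r1)
under SC → (0,0); (0,2); (1,2)
under TSO → (0,0); (0,2); (1,2)
under PSO → (0,0); (0,2); (1,0); (1,2)
target (1,0) ∈ {PSO}

SC:no TSO:no PSO:yes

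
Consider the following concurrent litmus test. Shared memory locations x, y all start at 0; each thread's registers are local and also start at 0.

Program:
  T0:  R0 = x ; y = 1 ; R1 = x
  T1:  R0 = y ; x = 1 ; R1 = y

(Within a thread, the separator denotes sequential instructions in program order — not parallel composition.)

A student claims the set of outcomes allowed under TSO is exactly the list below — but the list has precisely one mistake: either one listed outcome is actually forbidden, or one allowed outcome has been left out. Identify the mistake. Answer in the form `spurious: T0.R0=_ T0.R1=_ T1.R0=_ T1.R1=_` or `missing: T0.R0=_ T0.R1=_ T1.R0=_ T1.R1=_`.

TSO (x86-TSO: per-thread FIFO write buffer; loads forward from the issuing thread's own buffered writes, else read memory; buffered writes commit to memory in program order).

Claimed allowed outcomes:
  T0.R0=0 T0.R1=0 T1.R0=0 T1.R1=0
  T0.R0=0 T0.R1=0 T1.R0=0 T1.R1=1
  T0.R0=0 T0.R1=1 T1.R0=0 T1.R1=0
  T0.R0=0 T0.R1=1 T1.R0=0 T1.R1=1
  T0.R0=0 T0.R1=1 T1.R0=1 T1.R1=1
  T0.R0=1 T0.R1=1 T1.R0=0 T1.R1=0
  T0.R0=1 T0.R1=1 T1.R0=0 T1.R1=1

missing: T0.R0=0 T0.R1=0 T1.R0=1 T1.R1=1

outcome vector order: (T0.R0,T0.R1,T1.R0,T1.R1)
TSO (8): 0000 0001 0011 0100 0101 0111 1100 1101
TSO∖claimed = {0011}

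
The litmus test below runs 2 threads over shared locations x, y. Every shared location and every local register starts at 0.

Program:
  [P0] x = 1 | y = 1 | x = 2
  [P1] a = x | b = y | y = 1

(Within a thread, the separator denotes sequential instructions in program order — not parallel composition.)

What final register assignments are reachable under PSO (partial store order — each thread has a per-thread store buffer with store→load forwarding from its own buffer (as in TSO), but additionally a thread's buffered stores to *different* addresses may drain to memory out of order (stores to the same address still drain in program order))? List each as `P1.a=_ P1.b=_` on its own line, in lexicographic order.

P1.a=0 P1.b=0
P1.a=0 P1.b=1
P1.a=1 P1.b=0
P1.a=1 P1.b=1
P1.a=2 P1.b=0
P1.a=2 P1.b=1

outcome vector order: (P1.a,P1.b)
|PSO outcomes| = 6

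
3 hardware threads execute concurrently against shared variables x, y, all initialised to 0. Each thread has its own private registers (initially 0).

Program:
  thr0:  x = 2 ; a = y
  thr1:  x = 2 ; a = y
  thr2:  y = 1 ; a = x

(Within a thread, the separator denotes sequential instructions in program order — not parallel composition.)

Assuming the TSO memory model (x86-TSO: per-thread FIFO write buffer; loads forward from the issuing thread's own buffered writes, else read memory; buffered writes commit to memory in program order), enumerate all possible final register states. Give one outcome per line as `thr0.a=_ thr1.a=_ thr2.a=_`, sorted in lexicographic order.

outcome vector order: (thr0.a,thr1.a,thr2.a)
|TSO outcomes| = 8

thr0.a=0 thr1.a=0 thr2.a=0
thr0.a=0 thr1.a=0 thr2.a=2
thr0.a=0 thr1.a=1 thr2.a=0
thr0.a=0 thr1.a=1 thr2.a=2
thr0.a=1 thr1.a=0 thr2.a=0
thr0.a=1 thr1.a=0 thr2.a=2
thr0.a=1 thr1.a=1 thr2.a=0
thr0.a=1 thr1.a=1 thr2.a=2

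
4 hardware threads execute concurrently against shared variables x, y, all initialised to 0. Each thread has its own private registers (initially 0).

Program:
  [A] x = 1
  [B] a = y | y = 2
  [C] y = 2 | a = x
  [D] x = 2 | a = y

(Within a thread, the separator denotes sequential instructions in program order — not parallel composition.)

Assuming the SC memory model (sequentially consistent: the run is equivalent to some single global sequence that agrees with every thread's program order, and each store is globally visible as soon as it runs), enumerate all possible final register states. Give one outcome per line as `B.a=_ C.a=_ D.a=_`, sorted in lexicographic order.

B.a=0 C.a=0 D.a=2
B.a=0 C.a=1 D.a=0
B.a=0 C.a=1 D.a=2
B.a=0 C.a=2 D.a=0
B.a=0 C.a=2 D.a=2
B.a=2 C.a=0 D.a=2
B.a=2 C.a=1 D.a=0
B.a=2 C.a=1 D.a=2
B.a=2 C.a=2 D.a=0
B.a=2 C.a=2 D.a=2

outcome vector order: (B.a,C.a,D.a)
|SC outcomes| = 10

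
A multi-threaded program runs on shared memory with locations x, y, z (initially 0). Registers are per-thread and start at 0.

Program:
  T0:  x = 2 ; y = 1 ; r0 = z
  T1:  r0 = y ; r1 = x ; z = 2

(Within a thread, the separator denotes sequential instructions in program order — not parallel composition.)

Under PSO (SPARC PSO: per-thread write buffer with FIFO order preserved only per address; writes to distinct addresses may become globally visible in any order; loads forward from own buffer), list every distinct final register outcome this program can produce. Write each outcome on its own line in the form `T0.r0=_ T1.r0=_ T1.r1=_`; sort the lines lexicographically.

T0.r0=0 T1.r0=0 T1.r1=0
T0.r0=0 T1.r0=0 T1.r1=2
T0.r0=0 T1.r0=1 T1.r1=0
T0.r0=0 T1.r0=1 T1.r1=2
T0.r0=2 T1.r0=0 T1.r1=0
T0.r0=2 T1.r0=0 T1.r1=2
T0.r0=2 T1.r0=1 T1.r1=0
T0.r0=2 T1.r0=1 T1.r1=2

outcome vector order: (T0.r0,T1.r0,T1.r1)
|PSO outcomes| = 8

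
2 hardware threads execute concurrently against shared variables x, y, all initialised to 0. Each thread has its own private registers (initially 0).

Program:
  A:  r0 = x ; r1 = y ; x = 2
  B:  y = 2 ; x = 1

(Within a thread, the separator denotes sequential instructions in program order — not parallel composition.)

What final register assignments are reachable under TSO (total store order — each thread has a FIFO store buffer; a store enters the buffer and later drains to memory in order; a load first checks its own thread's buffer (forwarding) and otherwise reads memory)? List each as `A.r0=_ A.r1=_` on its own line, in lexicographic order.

outcome vector order: (A.r0,A.r1)
|TSO outcomes| = 3

A.r0=0 A.r1=0
A.r0=0 A.r1=2
A.r0=1 A.r1=2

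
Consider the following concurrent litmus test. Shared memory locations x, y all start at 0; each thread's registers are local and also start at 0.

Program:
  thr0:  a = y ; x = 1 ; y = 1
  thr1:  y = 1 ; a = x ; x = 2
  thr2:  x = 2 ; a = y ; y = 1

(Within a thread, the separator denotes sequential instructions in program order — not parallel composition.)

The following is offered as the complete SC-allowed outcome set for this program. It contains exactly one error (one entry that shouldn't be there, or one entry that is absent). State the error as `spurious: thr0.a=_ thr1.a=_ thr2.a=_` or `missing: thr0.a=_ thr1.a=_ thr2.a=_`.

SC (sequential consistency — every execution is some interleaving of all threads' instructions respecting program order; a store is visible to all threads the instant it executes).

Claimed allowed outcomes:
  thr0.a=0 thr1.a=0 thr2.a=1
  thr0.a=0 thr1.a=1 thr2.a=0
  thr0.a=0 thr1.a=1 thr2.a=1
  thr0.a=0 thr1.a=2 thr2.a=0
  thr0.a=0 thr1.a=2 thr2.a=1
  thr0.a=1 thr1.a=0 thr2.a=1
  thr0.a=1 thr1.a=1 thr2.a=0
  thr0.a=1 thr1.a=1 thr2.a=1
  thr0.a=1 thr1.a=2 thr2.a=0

missing: thr0.a=1 thr1.a=2 thr2.a=1

outcome vector order: (thr0.a,thr1.a,thr2.a)
under SC → 0/0/1 0/1/0 0/1/1 0/2/0 0/2/1 1/0/1 1/1/0 1/1/1 1/2/0 1/2/1
SC∖claimed = {1/2/1}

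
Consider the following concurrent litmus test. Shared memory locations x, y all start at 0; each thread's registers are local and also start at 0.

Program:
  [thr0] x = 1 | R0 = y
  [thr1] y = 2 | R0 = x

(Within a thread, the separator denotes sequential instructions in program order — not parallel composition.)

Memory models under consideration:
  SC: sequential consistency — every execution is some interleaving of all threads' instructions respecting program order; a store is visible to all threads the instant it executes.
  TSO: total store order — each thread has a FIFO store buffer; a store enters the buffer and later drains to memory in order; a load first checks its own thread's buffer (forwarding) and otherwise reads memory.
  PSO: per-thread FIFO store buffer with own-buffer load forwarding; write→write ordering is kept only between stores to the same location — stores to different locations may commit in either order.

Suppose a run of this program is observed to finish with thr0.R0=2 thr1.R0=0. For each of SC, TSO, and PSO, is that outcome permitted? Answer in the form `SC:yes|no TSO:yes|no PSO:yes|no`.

outcome vector order: (thr0.R0,thr1.R0)
[SC] allowed = {(0,1) (2,0) (2,1)}
[TSO] allowed = {(0,0) (0,1) (2,0) (2,1)}
[PSO] allowed = {(0,0) (0,1) (2,0) (2,1)}
target (2,0) ∈ {SC,TSO,PSO}

SC:yes TSO:yes PSO:yes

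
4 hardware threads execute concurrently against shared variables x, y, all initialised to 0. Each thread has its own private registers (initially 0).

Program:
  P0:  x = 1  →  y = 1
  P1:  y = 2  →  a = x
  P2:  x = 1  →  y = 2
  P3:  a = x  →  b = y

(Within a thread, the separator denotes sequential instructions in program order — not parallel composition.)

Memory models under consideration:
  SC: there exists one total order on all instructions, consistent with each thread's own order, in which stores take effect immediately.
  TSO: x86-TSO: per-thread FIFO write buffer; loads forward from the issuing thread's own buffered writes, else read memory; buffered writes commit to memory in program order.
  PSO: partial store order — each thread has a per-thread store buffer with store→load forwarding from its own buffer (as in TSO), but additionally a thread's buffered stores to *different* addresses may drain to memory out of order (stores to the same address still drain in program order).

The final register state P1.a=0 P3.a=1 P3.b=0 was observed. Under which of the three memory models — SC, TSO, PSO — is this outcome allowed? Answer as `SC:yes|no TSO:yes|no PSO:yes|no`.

outcome vector order: (P1.a,P3.a,P3.b)
SC (11): 0/0/0 0/0/1 0/0/2 0/1/1 0/1/2 1/0/0 1/0/1 1/0/2 1/1/0 1/1/1 1/1/2
TSO (12): 0/0/0 0/0/1 0/0/2 0/1/0 0/1/1 0/1/2 1/0/0 1/0/1 1/0/2 1/1/0 1/1/1 1/1/2
PSO (12): 0/0/0 0/0/1 0/0/2 0/1/0 0/1/1 0/1/2 1/0/0 1/0/1 1/0/2 1/1/0 1/1/1 1/1/2
target 0/1/0 ∈ {TSO,PSO}

SC:no TSO:yes PSO:yes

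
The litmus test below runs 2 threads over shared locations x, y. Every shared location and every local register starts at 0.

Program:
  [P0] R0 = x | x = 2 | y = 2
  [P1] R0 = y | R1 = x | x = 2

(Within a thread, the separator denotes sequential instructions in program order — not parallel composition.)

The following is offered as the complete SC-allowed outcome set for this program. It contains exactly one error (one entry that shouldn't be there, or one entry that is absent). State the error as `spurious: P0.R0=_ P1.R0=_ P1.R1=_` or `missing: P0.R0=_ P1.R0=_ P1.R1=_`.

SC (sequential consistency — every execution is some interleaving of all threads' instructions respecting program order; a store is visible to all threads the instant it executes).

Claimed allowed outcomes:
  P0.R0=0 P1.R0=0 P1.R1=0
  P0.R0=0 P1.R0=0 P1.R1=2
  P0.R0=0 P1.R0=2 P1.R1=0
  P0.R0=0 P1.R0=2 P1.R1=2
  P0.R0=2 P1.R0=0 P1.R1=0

outcome vector order: (P0.R0,P1.R0,P1.R1)
SC: 4 outcomes — {000; 002; 022; 200}
claimed∖SC = {020}

spurious: P0.R0=0 P1.R0=2 P1.R1=0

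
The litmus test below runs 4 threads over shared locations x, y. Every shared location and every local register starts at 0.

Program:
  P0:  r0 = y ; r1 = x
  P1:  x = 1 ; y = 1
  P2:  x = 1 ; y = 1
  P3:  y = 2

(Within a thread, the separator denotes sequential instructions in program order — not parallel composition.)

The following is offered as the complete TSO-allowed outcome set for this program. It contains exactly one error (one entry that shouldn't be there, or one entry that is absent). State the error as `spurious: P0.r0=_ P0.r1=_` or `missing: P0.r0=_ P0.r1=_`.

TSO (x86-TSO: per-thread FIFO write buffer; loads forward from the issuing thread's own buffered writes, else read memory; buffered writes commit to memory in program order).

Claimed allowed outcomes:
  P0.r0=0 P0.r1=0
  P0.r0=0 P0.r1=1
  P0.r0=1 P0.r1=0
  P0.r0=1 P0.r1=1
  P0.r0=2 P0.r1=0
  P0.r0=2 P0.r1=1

spurious: P0.r0=1 P0.r1=0

outcome vector order: (P0.r0,P0.r1)
under TSO → (0,0) (0,1) (1,1) (2,0) (2,1)
claimed∖TSO = {(1,0)}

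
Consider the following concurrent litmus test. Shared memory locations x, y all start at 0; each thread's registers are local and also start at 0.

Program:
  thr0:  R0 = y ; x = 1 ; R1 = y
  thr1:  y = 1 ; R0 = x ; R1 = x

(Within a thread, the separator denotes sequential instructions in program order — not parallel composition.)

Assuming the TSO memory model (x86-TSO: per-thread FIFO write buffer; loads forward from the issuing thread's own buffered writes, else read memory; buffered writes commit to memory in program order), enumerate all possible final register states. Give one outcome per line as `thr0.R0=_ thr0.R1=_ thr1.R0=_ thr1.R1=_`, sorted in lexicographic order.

thr0.R0=0 thr0.R1=0 thr1.R0=0 thr1.R1=0
thr0.R0=0 thr0.R1=0 thr1.R0=0 thr1.R1=1
thr0.R0=0 thr0.R1=0 thr1.R0=1 thr1.R1=1
thr0.R0=0 thr0.R1=1 thr1.R0=0 thr1.R1=0
thr0.R0=0 thr0.R1=1 thr1.R0=0 thr1.R1=1
thr0.R0=0 thr0.R1=1 thr1.R0=1 thr1.R1=1
thr0.R0=1 thr0.R1=1 thr1.R0=0 thr1.R1=0
thr0.R0=1 thr0.R1=1 thr1.R0=0 thr1.R1=1
thr0.R0=1 thr0.R1=1 thr1.R0=1 thr1.R1=1

outcome vector order: (thr0.R0,thr0.R1,thr1.R0,thr1.R1)
|TSO outcomes| = 9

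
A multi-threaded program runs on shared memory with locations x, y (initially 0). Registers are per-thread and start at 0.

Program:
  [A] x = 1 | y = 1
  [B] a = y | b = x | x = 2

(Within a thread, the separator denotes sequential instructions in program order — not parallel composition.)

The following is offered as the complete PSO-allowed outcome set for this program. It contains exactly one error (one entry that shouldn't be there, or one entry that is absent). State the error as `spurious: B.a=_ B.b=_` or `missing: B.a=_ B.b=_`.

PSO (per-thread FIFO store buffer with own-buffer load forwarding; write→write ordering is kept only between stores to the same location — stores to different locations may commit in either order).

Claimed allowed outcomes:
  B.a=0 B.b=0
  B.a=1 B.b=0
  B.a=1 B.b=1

outcome vector order: (B.a,B.b)
under PSO → 00, 01, 10, 11
PSO∖claimed = {01}

missing: B.a=0 B.b=1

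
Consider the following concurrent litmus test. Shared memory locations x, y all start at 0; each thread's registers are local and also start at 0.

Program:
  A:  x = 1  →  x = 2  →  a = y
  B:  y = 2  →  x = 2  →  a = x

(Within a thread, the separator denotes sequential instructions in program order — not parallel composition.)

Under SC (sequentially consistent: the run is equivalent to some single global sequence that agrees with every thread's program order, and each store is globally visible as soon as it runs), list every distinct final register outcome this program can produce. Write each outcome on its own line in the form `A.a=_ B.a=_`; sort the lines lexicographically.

A.a=0 B.a=2
A.a=2 B.a=1
A.a=2 B.a=2

outcome vector order: (A.a,B.a)
|SC outcomes| = 3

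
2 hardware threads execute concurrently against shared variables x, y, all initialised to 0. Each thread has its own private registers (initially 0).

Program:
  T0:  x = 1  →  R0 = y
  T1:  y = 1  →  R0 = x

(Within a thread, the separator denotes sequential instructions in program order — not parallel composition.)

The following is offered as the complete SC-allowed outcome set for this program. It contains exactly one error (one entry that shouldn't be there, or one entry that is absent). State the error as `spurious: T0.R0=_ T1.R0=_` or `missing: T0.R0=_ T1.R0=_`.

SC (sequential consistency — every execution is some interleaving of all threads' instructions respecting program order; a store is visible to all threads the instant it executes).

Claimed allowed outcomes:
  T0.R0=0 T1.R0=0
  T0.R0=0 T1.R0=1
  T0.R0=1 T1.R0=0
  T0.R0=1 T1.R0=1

spurious: T0.R0=0 T1.R0=0

outcome vector order: (T0.R0,T1.R0)
SC (3): 01 10 11
claimed∖SC = {00}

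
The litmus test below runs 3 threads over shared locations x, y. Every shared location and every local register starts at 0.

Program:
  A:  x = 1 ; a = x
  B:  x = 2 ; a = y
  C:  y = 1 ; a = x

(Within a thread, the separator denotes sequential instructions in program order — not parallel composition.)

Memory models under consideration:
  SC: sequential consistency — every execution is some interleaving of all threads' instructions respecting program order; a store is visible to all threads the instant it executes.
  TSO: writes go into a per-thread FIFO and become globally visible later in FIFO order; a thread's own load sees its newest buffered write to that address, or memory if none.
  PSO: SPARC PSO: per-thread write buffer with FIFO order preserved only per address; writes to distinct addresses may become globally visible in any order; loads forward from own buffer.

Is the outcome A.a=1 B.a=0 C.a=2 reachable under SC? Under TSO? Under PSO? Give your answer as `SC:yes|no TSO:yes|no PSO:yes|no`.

SC:yes TSO:yes PSO:yes

outcome vector order: (A.a,B.a,C.a)
SC (9): (1,0,1), (1,0,2), (1,1,0), (1,1,1), (1,1,2), (2,0,2), (2,1,0), (2,1,1), (2,1,2)
TSO (12): (1,0,0), (1,0,1), (1,0,2), (1,1,0), (1,1,1), (1,1,2), (2,0,0), (2,0,1), (2,0,2), (2,1,0), (2,1,1), (2,1,2)
PSO (12): (1,0,0), (1,0,1), (1,0,2), (1,1,0), (1,1,1), (1,1,2), (2,0,0), (2,0,1), (2,0,2), (2,1,0), (2,1,1), (2,1,2)
target (1,0,2) ∈ {SC,TSO,PSO}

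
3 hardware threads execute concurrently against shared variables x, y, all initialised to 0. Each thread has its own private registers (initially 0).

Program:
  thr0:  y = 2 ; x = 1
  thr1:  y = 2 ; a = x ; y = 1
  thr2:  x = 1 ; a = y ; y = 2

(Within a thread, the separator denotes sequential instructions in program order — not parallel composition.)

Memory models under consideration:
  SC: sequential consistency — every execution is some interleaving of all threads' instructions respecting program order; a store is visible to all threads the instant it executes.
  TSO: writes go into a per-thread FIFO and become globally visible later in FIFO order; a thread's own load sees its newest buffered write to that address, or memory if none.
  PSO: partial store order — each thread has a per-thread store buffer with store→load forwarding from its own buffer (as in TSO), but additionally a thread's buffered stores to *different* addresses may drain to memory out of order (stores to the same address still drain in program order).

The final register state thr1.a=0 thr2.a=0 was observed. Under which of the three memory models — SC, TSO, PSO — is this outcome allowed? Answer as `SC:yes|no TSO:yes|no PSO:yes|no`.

SC:no TSO:yes PSO:yes

outcome vector order: (thr1.a,thr2.a)
under SC → 0/1 0/2 1/0 1/1 1/2
under TSO → 0/0 0/1 0/2 1/0 1/1 1/2
under PSO → 0/0 0/1 0/2 1/0 1/1 1/2
target 0/0 ∈ {TSO,PSO}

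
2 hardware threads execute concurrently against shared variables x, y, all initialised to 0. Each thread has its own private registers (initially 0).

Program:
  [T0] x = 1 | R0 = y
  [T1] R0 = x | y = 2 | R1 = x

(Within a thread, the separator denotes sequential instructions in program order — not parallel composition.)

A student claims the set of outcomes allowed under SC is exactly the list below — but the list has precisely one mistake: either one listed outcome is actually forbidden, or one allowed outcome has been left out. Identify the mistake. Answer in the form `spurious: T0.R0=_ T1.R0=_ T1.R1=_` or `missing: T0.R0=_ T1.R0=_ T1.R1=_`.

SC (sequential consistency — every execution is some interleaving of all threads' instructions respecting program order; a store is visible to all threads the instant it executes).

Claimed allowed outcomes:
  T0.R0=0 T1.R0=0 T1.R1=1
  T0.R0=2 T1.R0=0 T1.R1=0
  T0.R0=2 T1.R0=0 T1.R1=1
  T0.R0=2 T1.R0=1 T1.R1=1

missing: T0.R0=0 T1.R0=1 T1.R1=1

outcome vector order: (T0.R0,T1.R0,T1.R1)
SC (5): (0,0,1), (0,1,1), (2,0,0), (2,0,1), (2,1,1)
SC∖claimed = {(0,1,1)}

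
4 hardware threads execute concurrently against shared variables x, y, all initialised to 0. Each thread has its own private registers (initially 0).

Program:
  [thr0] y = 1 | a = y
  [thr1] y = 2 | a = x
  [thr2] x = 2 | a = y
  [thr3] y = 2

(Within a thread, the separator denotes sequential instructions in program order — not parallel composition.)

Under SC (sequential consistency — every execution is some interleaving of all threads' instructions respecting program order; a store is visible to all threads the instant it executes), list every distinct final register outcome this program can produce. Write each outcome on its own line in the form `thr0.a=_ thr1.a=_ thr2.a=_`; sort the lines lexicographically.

thr0.a=1 thr1.a=0 thr2.a=1
thr0.a=1 thr1.a=0 thr2.a=2
thr0.a=1 thr1.a=2 thr2.a=0
thr0.a=1 thr1.a=2 thr2.a=1
thr0.a=1 thr1.a=2 thr2.a=2
thr0.a=2 thr1.a=0 thr2.a=1
thr0.a=2 thr1.a=0 thr2.a=2
thr0.a=2 thr1.a=2 thr2.a=0
thr0.a=2 thr1.a=2 thr2.a=1
thr0.a=2 thr1.a=2 thr2.a=2

outcome vector order: (thr0.a,thr1.a,thr2.a)
|SC outcomes| = 10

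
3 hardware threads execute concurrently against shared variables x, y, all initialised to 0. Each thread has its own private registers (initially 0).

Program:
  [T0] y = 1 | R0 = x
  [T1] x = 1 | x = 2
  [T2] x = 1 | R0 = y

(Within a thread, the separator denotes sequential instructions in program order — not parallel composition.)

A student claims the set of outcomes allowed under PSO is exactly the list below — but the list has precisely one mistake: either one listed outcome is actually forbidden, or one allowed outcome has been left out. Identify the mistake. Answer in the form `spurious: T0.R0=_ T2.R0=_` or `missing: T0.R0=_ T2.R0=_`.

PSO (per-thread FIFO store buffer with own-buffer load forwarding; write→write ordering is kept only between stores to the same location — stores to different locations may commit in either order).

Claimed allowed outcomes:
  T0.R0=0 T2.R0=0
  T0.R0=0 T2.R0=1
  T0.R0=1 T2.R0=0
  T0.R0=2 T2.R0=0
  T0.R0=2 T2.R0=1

missing: T0.R0=1 T2.R0=1

outcome vector order: (T0.R0,T2.R0)
[PSO] allowed = {(0,0), (0,1), (1,0), (1,1), (2,0), (2,1)}
PSO∖claimed = {(1,1)}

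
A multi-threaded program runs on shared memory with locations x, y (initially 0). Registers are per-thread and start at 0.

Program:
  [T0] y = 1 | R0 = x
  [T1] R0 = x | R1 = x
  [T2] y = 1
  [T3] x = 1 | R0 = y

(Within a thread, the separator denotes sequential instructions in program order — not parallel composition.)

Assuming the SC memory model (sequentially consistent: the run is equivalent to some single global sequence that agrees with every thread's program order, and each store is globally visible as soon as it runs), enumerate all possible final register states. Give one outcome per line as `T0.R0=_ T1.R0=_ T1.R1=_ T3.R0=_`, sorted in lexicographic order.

T0.R0=0 T1.R0=0 T1.R1=0 T3.R0=1
T0.R0=0 T1.R0=0 T1.R1=1 T3.R0=1
T0.R0=0 T1.R0=1 T1.R1=1 T3.R0=1
T0.R0=1 T1.R0=0 T1.R1=0 T3.R0=0
T0.R0=1 T1.R0=0 T1.R1=0 T3.R0=1
T0.R0=1 T1.R0=0 T1.R1=1 T3.R0=0
T0.R0=1 T1.R0=0 T1.R1=1 T3.R0=1
T0.R0=1 T1.R0=1 T1.R1=1 T3.R0=0
T0.R0=1 T1.R0=1 T1.R1=1 T3.R0=1

outcome vector order: (T0.R0,T1.R0,T1.R1,T3.R0)
|SC outcomes| = 9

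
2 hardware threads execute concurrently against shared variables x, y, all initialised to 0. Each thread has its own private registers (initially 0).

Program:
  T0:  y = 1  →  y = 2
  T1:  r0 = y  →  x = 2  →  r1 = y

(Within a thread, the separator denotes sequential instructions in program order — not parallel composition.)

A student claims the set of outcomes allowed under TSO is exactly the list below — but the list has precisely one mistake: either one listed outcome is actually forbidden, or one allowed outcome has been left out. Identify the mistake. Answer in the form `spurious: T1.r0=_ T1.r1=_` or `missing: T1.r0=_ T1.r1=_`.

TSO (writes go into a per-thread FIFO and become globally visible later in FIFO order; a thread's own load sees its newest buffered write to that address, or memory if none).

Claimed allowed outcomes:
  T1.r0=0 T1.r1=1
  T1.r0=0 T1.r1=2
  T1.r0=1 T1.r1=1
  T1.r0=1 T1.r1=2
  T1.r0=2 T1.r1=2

missing: T1.r0=0 T1.r1=0

outcome vector order: (T1.r0,T1.r1)
[TSO] allowed = {0/0 0/1 0/2 1/1 1/2 2/2}
TSO∖claimed = {0/0}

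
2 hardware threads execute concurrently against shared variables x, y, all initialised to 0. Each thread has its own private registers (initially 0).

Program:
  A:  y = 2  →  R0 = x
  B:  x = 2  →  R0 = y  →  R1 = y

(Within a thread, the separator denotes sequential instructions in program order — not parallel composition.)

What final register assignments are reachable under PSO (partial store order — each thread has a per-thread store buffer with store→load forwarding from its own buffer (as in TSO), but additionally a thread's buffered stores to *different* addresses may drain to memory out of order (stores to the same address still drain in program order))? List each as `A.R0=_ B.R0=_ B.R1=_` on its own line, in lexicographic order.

A.R0=0 B.R0=0 B.R1=0
A.R0=0 B.R0=0 B.R1=2
A.R0=0 B.R0=2 B.R1=2
A.R0=2 B.R0=0 B.R1=0
A.R0=2 B.R0=0 B.R1=2
A.R0=2 B.R0=2 B.R1=2

outcome vector order: (A.R0,B.R0,B.R1)
|PSO outcomes| = 6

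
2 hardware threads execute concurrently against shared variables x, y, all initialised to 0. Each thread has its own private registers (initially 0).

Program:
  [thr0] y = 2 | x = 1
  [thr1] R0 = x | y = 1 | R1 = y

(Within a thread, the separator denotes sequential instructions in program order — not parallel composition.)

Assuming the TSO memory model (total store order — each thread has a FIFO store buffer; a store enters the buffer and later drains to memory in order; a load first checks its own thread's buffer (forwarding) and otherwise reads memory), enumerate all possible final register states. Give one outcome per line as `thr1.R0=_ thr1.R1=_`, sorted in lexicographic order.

outcome vector order: (thr1.R0,thr1.R1)
|TSO outcomes| = 3

thr1.R0=0 thr1.R1=1
thr1.R0=0 thr1.R1=2
thr1.R0=1 thr1.R1=1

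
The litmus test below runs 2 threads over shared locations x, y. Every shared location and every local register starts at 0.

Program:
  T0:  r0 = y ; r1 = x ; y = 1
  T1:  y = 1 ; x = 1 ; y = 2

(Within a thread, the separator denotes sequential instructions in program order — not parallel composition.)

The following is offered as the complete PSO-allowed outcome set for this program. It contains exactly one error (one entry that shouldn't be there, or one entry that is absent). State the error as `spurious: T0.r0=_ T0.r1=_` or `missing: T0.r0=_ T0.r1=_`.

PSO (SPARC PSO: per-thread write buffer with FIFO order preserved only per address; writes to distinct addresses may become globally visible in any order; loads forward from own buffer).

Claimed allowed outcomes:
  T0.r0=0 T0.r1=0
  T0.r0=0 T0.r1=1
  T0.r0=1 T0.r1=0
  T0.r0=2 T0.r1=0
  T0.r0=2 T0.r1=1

missing: T0.r0=1 T0.r1=1

outcome vector order: (T0.r0,T0.r1)
under PSO → 0/0 0/1 1/0 1/1 2/0 2/1
PSO∖claimed = {1/1}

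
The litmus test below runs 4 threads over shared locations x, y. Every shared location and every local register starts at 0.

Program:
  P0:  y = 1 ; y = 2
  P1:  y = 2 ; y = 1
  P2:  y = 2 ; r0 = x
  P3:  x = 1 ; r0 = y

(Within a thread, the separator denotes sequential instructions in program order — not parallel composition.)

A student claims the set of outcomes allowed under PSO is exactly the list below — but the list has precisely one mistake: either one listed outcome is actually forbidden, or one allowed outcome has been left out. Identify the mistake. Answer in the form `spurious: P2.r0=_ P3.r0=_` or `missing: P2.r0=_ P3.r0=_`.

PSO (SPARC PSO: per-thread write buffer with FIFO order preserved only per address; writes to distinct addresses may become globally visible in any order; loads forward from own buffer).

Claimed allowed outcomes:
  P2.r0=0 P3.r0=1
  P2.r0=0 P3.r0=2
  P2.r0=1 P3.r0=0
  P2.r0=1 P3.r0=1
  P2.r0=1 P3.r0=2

outcome vector order: (P2.r0,P3.r0)
PSO: 6 outcomes — {00 01 02 10 11 12}
PSO∖claimed = {00}

missing: P2.r0=0 P3.r0=0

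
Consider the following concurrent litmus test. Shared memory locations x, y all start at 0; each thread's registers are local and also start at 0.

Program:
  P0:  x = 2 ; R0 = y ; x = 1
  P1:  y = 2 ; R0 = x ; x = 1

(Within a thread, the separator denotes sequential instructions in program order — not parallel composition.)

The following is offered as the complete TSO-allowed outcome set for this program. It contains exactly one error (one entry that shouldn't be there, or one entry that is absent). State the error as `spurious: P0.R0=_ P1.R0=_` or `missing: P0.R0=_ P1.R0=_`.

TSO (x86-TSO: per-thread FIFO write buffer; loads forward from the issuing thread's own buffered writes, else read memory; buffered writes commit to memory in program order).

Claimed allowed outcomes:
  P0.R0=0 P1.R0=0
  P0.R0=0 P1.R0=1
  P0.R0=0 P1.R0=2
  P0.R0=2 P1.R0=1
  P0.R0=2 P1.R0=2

outcome vector order: (P0.R0,P1.R0)
[TSO] allowed = {(0,0); (0,1); (0,2); (2,0); (2,1); (2,2)}
TSO∖claimed = {(2,0)}

missing: P0.R0=2 P1.R0=0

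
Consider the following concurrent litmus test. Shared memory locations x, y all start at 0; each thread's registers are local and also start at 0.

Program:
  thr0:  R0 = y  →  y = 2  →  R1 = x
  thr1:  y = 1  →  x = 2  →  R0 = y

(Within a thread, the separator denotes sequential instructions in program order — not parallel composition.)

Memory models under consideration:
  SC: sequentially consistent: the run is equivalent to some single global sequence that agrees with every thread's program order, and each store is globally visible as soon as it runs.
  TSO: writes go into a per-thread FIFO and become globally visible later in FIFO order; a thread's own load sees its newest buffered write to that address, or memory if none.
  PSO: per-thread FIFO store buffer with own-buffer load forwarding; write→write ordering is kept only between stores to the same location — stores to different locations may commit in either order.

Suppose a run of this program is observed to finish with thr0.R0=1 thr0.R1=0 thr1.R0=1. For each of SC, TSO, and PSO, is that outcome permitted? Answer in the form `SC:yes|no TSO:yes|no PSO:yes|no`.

outcome vector order: (thr0.R0,thr0.R1,thr1.R0)
SC (7): 0/0/1 0/0/2 0/2/1 0/2/2 1/0/2 1/2/1 1/2/2
TSO (8): 0/0/1 0/0/2 0/2/1 0/2/2 1/0/1 1/0/2 1/2/1 1/2/2
PSO (8): 0/0/1 0/0/2 0/2/1 0/2/2 1/0/1 1/0/2 1/2/1 1/2/2
target 1/0/1 ∈ {TSO,PSO}

SC:no TSO:yes PSO:yes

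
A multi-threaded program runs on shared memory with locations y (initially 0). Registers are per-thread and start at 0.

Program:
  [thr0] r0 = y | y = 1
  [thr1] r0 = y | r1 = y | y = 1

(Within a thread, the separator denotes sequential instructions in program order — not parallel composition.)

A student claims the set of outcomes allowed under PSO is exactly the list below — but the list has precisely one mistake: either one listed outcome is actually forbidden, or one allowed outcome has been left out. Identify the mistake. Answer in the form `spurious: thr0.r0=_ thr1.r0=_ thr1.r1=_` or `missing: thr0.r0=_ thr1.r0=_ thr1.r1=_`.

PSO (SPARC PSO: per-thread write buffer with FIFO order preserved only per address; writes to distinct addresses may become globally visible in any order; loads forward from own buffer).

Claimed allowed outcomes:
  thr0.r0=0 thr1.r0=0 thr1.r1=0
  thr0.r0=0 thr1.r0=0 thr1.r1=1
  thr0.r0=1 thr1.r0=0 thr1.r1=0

missing: thr0.r0=0 thr1.r0=1 thr1.r1=1

outcome vector order: (thr0.r0,thr1.r0,thr1.r1)
PSO (4): 0/0/0; 0/0/1; 0/1/1; 1/0/0
PSO∖claimed = {0/1/1}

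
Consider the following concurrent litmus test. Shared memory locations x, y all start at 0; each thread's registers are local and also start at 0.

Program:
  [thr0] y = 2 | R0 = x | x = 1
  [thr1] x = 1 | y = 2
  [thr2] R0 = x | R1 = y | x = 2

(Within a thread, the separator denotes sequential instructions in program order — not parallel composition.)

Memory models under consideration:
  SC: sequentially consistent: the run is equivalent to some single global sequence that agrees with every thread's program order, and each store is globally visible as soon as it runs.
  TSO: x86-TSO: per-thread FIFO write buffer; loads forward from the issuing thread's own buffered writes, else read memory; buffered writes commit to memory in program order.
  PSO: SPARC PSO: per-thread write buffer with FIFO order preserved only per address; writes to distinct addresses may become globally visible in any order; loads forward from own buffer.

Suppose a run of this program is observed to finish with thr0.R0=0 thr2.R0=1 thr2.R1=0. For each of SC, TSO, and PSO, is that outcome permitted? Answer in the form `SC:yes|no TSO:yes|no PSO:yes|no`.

SC:no TSO:yes PSO:yes

outcome vector order: (thr0.R0,thr2.R0,thr2.R1)
under SC → 0/0/0, 0/0/2, 0/1/2, 1/0/0, 1/0/2, 1/1/0, 1/1/2, 2/0/0, 2/0/2, 2/1/0, 2/1/2
under TSO → 0/0/0, 0/0/2, 0/1/0, 0/1/2, 1/0/0, 1/0/2, 1/1/0, 1/1/2, 2/0/0, 2/0/2, 2/1/0, 2/1/2
under PSO → 0/0/0, 0/0/2, 0/1/0, 0/1/2, 1/0/0, 1/0/2, 1/1/0, 1/1/2, 2/0/0, 2/0/2, 2/1/0, 2/1/2
target 0/1/0 ∈ {TSO,PSO}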